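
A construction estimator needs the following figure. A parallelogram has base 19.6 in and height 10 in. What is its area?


Shape: parallelogram
Base b = 19.6 in, Height h = 10 in
Formula: A = b * h
A = 19.6 * 10
A = 196
196 in^2


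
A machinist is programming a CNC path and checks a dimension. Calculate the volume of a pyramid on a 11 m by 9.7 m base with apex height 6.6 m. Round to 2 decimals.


Shape: rectangular pyramid
Base: 11 m x 9.7 m, Height h = 6.6 m
Formula: V = (1/3) * base_area * h
base_area = 11 * 9.7 = 106.7
base_area * h = 106.7 * 6.6 = 704.22
V = 704.22 / 3
V = 234.74
234.74 m^3


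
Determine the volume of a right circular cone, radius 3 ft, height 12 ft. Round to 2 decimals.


Shape: cone
Radius r = 3 ft, Height h = 12 ft
Formula: V = (1/3) * pi * r^2 * h
r^2 = 9
pi * r^2 * h = pi * 9 * 12 = 108 * pi
V = 108 * pi / 3
V = 113.1
113.1 ft^3


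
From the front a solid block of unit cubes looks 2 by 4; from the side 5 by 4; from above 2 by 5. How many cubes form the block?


Orthographic views of a solid rectangular block:
Front view 2 x 4 -> length = 2, height = 4
Side view 5 x 4 -> width = 5, height = 4 (consistent)
Top view 2 x 5 -> confirms length = 2, width = 5
The block is 2 x 5 x 4.
Total unit cubes = 2 * 5 * 4 = 40
40 unit cubes


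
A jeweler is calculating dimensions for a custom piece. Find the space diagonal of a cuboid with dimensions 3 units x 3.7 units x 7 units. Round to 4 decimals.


Shape: rectangular box (space diagonal)
l = 3 units, w = 3.7 units, h = 7 units
Visualize: the diagonal of the base, then a right triangle with that diagonal and the height.
Formula: d = sqrt(l^2 + w^2 + h^2)
l^2 + w^2 + h^2 = 9 + 13.69 + 49 = 71.69
d = sqrt(71.69)
d = 8.467
8.467 units


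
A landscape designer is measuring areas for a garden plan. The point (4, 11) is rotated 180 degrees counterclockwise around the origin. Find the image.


Transformation: rotation about the origin
Original point: (4, 11)
Rule for 180 deg: (x, y) -> (-x, -y)
Apply: (4, 11) -> (-4, -11)
(-4, -11)


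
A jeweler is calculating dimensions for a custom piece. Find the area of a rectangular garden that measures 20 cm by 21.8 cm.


Shape: rectangle
Length l = 20 cm, Width w = 21.8 cm
Formula: A = l * w
A = 20 * 21.8
A = 436
436 cm^2


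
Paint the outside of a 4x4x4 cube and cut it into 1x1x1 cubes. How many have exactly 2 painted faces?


Large cube: 4 x 4 x 4, cut into unit cubes.
n = 4, so n - 2 = 2
Cubes with 2 painted faces lie along the edges, excluding corners.
A cube has 12 edges; each contributes (n - 2) = 2 such cubes.
Count = 12 * 2 = 24
24 unit cubes


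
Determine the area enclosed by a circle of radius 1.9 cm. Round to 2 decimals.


Shape: circle
Radius r = 1.9 cm
Formula: A = pi * r^2
r^2 = 1.9^2 = 3.61
A = pi * 3.61
A = 11.34
11.34 cm^2


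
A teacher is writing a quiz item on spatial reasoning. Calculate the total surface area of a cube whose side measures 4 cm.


Shape: cube
Side s = 4 cm
A cube has 6 square faces.
Formula: SA = 6 * s^2
s^2 = 16
SA = 6 * 16
SA = 96
96 cm^2


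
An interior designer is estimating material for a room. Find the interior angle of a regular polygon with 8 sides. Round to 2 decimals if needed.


Shape: regular octagon (8 sides)
Formula: interior angle = (n - 2) * 180 / n
(n - 2) = 6
(n - 2) * 180 = 1080
angle = 1080 / 8
angle = 135
135 degrees


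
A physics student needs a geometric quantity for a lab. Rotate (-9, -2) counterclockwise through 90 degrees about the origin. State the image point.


Transformation: rotation about the origin
Original point: (-9, -2)
Rule for 90 deg counterclockwise: (x, y) -> (-y, x)
Apply: (-9, -2) -> (2, -9)
(2, -9)


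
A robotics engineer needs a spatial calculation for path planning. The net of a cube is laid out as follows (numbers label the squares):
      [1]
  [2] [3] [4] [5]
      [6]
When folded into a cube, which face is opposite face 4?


Net: cross layout. Take square 3 as the base (bottom).
Fold the four squares in the horizontal row up around 3: 2 -> left, 4 -> right, 5 wraps to the top.
Fold 1 and 6 up from 3: 1 -> back, 6 -> front.
Opposite pairs are therefore: (1, 6), (2, 4), (3, 5).
Face 4 is opposite face 2.
face 2


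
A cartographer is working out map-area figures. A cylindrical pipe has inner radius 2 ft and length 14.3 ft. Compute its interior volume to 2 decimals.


Shape: cylinder
Radius r = 2 ft, Height h = 14.3 ft
Formula: V = pi * r^2 * h
r^2 = 4
V = pi * 4 * 14.3
V = 57.2 * pi
V = 179.7
179.7 ft^3


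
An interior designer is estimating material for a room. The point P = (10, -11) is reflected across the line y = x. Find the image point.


Transformation: reflection
Original point: (10, -11)
Rule for reflection over y = x: (x, y) -> (y, x)
Apply: (10, -11) -> (-11, 10)
(-11, 10)


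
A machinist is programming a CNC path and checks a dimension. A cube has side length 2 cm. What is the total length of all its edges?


Shape: cube
Side s = 2 cm
A cube has 12 edges, all equal.
Formula: total edge length = 12 * s
Total = 12 * 2
Total = 24
24 cm


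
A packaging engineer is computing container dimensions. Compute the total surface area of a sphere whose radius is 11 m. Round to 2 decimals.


Shape: sphere
Radius r = 11 m
Formula: SA = 4 * pi * r^2
r^2 = 121
SA = 4 * pi * 121
SA = 484 * pi
SA = 1520.53
1520.53 m^2


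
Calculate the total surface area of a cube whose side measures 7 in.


Shape: cube
Side s = 7 in
A cube has 6 square faces.
Formula: SA = 6 * s^2
s^2 = 49
SA = 6 * 49
SA = 294
294 in^2


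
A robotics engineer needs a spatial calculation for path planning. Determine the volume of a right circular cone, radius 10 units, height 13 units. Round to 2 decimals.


Shape: cone
Radius r = 10 units, Height h = 13 units
Formula: V = (1/3) * pi * r^2 * h
r^2 = 100
pi * r^2 * h = pi * 100 * 13 = 1300 * pi
V = 1300 * pi / 3
V = 1361.36
1361.36 units^3


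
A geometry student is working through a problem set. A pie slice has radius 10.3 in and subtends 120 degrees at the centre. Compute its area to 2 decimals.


Shape: circular sector
Radius r = 10.3 in, Angle = 120 degrees
Formula: A = (angle/360) * pi * r^2
r^2 = 106.09
Fraction of circle = 120/360
A = (120/360) * pi * 106.09
A = 35.363333 * pi
A = 111.1
111.1 in^2


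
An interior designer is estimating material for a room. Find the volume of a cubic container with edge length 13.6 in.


Shape: cube
Side s = 13.6 in
Formula: V = s^3
V = 13.6 * 13.6 * 13.6
V = 184.96 * 13.6
V = 2515.456
2515.456 in^3


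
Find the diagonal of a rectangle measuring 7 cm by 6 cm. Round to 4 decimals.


Shape: rectangle (diagonal via Pythagoras)
Sides: 7 cm and 6 cm
Formula: d = sqrt(l^2 + w^2)
l^2 = 49, w^2 = 36
l^2 + w^2 = 85
d = sqrt(85)
d = 9.2195
9.2195 cm


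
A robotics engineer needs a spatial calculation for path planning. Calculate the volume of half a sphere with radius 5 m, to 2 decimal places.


Shape: hemisphere (half of a sphere)
Radius r = 5 m
Formula: V = (1/2) * (4/3) * pi * r^3 = (2/3) * pi * r^3
r^3 = 125
(2/3) * 125 = 83.333333
V = 83.333333 * pi
V = 261.8
261.8 m^3


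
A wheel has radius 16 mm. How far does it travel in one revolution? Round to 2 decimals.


Shape: circle
Radius r = 16 mm
Formula: C = 2 * pi * r
C = 2 * pi * 16
C = 32 * pi
C = 100.53
100.53 mm


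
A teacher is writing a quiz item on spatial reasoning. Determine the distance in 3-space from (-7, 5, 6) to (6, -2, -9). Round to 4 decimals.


3D distance between two points
P1 = (-7, 5, 6), P2 = (6, -2, -9)
Formula: d = sqrt((x2-x1)^2 + (y2-y1)^2 + (z2-z1)^2)
dx = 6 - -7 = 13
dy = -2 - 5 = -7
dz = -9 - 6 = -15
dx^2 + dy^2 + dz^2 = 169 + 49 + 225 = 443
d = sqrt(443)
d = 21.0476
21.0476 units


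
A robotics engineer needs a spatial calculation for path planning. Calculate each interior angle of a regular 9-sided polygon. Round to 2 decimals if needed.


Shape: regular nonagon (9 sides)
Formula: interior angle = (n - 2) * 180 / n
(n - 2) = 7
(n - 2) * 180 = 1260
angle = 1260 / 9
angle = 140
140 degrees


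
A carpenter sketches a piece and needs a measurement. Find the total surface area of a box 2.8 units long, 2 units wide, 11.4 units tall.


Shape: rectangular prism
l = 2.8 units, w = 2 units, h = 11.4 units
Formula: SA = 2(lw + lh + wh)
lw = 5.6, lh = 31.92, wh = 22.8
lw + lh + wh = 60.32
SA = 2 * 60.32
SA = 120.64
120.64 units^2


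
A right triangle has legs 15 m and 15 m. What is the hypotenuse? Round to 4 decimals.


Shape: right triangle
Legs a = 15 m, b = 15 m
Formula: c = sqrt(a^2 + b^2)
a^2 = 225, b^2 = 225
a^2 + b^2 = 450
c = sqrt(450)
c = 21.2132
21.2132 m


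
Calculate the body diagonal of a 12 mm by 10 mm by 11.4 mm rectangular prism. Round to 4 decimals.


Shape: rectangular box (space diagonal)
l = 12 mm, w = 10 mm, h = 11.4 mm
Visualize: the diagonal of the base, then a right triangle with that diagonal and the height.
Formula: d = sqrt(l^2 + w^2 + h^2)
l^2 + w^2 + h^2 = 144 + 100 + 129.96 = 373.96
d = sqrt(373.96)
d = 19.338
19.338 mm


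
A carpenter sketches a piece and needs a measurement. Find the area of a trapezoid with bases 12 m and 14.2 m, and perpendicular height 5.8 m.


Shape: trapezoid
Parallel sides a = 12 m, b = 14.2 m; Height h = 5.8 m
Formula: A = (a + b) * h / 2
a + b = 12 + 14.2 = 26.2
A = 26.2 * 5.8 / 2
A = 151.96 / 2
A = 75.98
75.98 m^2


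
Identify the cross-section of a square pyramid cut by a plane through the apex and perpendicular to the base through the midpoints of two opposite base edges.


Solid: square pyramid
Cutting plane: through the apex and perpendicular to the base through the midpoints of two opposite base edges
Visualize the intersection of the plane with the solid's surface.
The boundary of the cut region is a isosceles triangle.
isosceles triangle


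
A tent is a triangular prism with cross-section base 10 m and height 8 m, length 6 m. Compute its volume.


Shape: triangular prism
Triangle base = 10 m, triangle height = 8 m, prism length L = 6 m
Formula: V = (1/2 * b * h_tri) * L
Cross-section area = 0.5 * 10 * 8 = 40
V = 40 * 6
V = 240
240 m^3


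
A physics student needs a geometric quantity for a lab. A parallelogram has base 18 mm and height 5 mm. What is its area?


Shape: parallelogram
Base b = 18 mm, Height h = 5 mm
Formula: A = b * h
A = 18 * 5
A = 90
90 mm^2


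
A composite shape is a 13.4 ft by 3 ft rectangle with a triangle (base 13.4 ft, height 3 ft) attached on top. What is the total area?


Composite shape: rectangle + triangle
Rectangle area = 13.4 * 3 = 40.2
Triangle area = 0.5 * 13.4 * 3 = 20.1
Total = 40.2 + 20.1
Total = 60.3
60.3 ft^2


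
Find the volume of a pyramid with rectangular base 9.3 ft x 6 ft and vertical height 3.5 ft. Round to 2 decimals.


Shape: rectangular pyramid
Base: 9.3 ft x 6 ft, Height h = 3.5 ft
Formula: V = (1/3) * base_area * h
base_area = 9.3 * 6 = 55.8
base_area * h = 55.8 * 3.5 = 195.3
V = 195.3 / 3
V = 65.1
65.1 ft^3


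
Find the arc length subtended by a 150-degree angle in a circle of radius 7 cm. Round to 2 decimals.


Shape: circular arc
Radius r = 7 cm, Angle = 150 degrees
Formula: L = (angle/360) * 2 * pi * r
2 * pi * r = 14 * pi
L = (150/360) * 14 * pi
L = 5.833333 * pi
L = 18.33
18.33 cm


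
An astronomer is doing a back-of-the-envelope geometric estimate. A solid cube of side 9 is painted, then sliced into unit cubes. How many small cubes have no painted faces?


Large cube: 9 x 9 x 9, cut into unit cubes.
n = 9, so n - 2 = 7
Unpainted cubes form the interior (n - 2)^3 block.
(n - 2)^3 = 7^3 = 343
343 unit cubes


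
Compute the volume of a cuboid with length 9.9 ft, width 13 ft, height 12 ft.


Shape: rectangular prism
l = 9.9 ft, w = 13 ft, h = 12 ft
Formula: V = l * w * h
V = 9.9 * 13 * 12
V = 128.7 * 12
V = 1544.4
1544.4 ft^3


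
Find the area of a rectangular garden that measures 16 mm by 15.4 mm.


Shape: rectangle
Length l = 16 mm, Width w = 15.4 mm
Formula: A = l * w
A = 16 * 15.4
A = 246.4
246.4 mm^2


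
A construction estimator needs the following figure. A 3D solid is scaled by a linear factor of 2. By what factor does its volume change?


Linear scale factor k = 2
Rule: under a linear scaling by k, volumes scale by k^3.
k^3 = 2 * 2 * 2
k^3 = 4 * 2
k^3 = 8
Volume scales by a factor of 8.
8 (dimensionless)


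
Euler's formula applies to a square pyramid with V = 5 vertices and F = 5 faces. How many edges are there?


Polyhedron: square pyramid
Euler's formula for convex polyhedra: V - E + F = 2
Given: V = 5 vertices and F = 5 faces
Solve for E:
E = V + F - 2 = 5 + 5 - 2 = 8
8 edges


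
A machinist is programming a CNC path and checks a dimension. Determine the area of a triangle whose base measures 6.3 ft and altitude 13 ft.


Shape: triangle
Base b = 6.3 ft, Height h = 13 ft
Formula: A = (1/2) * b * h
A = 0.5 * 6.3 * 13
A = 0.5 * 81.9
A = 40.95
40.95 ft^2


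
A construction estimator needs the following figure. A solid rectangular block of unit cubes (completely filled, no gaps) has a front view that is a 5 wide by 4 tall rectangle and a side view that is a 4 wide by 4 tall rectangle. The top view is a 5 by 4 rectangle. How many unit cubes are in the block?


Orthographic views of a solid rectangular block:
Front view 5 x 4 -> length = 5, height = 4
Side view 4 x 4 -> width = 4, height = 4 (consistent)
Top view 5 x 4 -> confirms length = 5, width = 4
The block is 5 x 4 x 4.
Total unit cubes = 5 * 4 * 4 = 80
80 unit cubes


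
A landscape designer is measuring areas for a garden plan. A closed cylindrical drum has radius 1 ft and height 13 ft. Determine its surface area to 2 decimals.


Shape: closed cylinder
Radius r = 1 ft, Height h = 13 ft
Formula: SA = 2*pi*r^2 + 2*pi*r*h = 2*pi*r*(r + h)
r + h = 14
2 * r * (r + h) = 2 * 1 * 14 = 28
SA = 28 * pi
SA = 87.96
87.96 ft^2


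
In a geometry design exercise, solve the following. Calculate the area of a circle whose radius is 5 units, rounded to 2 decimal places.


Shape: circle
Radius r = 5 units
Formula: A = pi * r^2
r^2 = 5^2 = 25
A = pi * 25
A = 78.54
78.54 units^2


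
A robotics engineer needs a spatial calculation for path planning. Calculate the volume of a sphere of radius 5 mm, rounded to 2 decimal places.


Shape: sphere
Radius r = 5 mm
Formula: V = (4/3) * pi * r^3
r^3 = 125
(4/3) * 125 = 166.666667
V = 166.666667 * pi
V = 523.6
523.6 mm^3


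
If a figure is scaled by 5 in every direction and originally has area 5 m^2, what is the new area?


Linear scale factor k = 5
Original area = 5 m^2
Rule: under a linear scaling by k, areas scale by k^2.
k^2 = 5^2 = 25
New area = 5 * 25
New area = 125
125 m^2


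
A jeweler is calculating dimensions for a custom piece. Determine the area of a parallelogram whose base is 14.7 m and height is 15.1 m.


Shape: parallelogram
Base b = 14.7 m, Height h = 15.1 m
Formula: A = b * h
A = 14.7 * 15.1
A = 221.97
221.97 m^2


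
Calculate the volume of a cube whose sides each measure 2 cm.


Shape: cube
Side s = 2 cm
Formula: V = s^3
V = 2 * 2 * 2
V = 4 * 2
V = 8
8 cm^3


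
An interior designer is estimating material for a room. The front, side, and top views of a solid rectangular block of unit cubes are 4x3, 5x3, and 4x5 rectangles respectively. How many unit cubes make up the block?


Orthographic views of a solid rectangular block:
Front view 4 x 3 -> length = 4, height = 3
Side view 5 x 3 -> width = 5, height = 3 (consistent)
Top view 4 x 5 -> confirms length = 4, width = 5
The block is 4 x 5 x 3.
Total unit cubes = 4 * 5 * 3 = 60
60 unit cubes


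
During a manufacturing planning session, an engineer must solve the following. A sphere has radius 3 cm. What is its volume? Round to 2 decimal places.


Shape: sphere
Radius r = 3 cm
Formula: V = (4/3) * pi * r^3
r^3 = 27
(4/3) * 27 = 36
V = 36 * pi
V = 113.1
113.1 cm^3


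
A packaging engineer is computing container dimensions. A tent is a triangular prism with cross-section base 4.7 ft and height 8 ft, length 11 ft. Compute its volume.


Shape: triangular prism
Triangle base = 4.7 ft, triangle height = 8 ft, prism length L = 11 ft
Formula: V = (1/2 * b * h_tri) * L
Cross-section area = 0.5 * 4.7 * 8 = 18.8
V = 18.8 * 11
V = 206.8
206.8 ft^3


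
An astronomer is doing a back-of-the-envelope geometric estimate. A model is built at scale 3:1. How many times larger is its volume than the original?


Linear scale factor k = 3
Rule: under a linear scaling by k, volumes scale by k^3.
k^3 = 3 * 3 * 3
k^3 = 9 * 3
k^3 = 27
Volume scales by a factor of 27.
27 (dimensionless)


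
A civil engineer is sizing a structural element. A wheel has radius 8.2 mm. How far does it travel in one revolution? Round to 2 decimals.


Shape: circle
Radius r = 8.2 mm
Formula: C = 2 * pi * r
C = 2 * pi * 8.2
C = 16.4 * pi
C = 51.52
51.52 mm


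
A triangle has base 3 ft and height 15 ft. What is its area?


Shape: triangle
Base b = 3 ft, Height h = 15 ft
Formula: A = (1/2) * b * h
A = 0.5 * 3 * 15
A = 0.5 * 45
A = 22.5
22.5 ft^2


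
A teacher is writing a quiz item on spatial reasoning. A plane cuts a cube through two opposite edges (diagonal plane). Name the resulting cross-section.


Solid: cube
Cutting plane: through two opposite edges (diagonal plane)
Visualize the intersection of the plane with the solid's surface.
The boundary of the cut region is a rectangle.
rectangle


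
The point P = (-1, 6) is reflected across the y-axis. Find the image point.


Transformation: reflection
Original point: (-1, 6)
Rule for reflection over the y-axis: (x, y) -> (-x, y)
Apply: (-1, 6) -> (1, 6)
(1, 6)


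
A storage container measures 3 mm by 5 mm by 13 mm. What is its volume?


Shape: rectangular prism
l = 3 mm, w = 5 mm, h = 13 mm
Formula: V = l * w * h
V = 3 * 5 * 13
V = 15 * 13
V = 195
195 mm^3


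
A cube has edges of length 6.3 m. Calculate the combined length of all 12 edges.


Shape: cube
Side s = 6.3 m
A cube has 12 edges, all equal.
Formula: total edge length = 12 * s
Total = 12 * 6.3
Total = 75.6
75.6 m


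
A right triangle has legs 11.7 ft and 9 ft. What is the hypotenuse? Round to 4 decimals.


Shape: right triangle
Legs a = 11.7 ft, b = 9 ft
Formula: c = sqrt(a^2 + b^2)
a^2 = 136.89, b^2 = 81
a^2 + b^2 = 217.89
c = sqrt(217.89)
c = 14.7611
14.7611 ft


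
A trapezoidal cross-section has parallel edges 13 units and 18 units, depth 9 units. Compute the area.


Shape: trapezoid
Parallel sides a = 13 units, b = 18 units; Height h = 9 units
Formula: A = (a + b) * h / 2
a + b = 13 + 18 = 31
A = 31 * 9 / 2
A = 279 / 2
A = 139.5
139.5 units^2


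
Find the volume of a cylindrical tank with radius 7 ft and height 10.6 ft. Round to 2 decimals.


Shape: cylinder
Radius r = 7 ft, Height h = 10.6 ft
Formula: V = pi * r^2 * h
r^2 = 49
V = pi * 49 * 10.6
V = 519.4 * pi
V = 1631.74
1631.74 ft^3


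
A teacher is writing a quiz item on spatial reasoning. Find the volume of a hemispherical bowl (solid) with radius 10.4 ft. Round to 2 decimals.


Shape: hemisphere (half of a sphere)
Radius r = 10.4 ft
Formula: V = (1/2) * (4/3) * pi * r^3 = (2/3) * pi * r^3
r^3 = 1124.864
(2/3) * 1124.864 = 749.909333
V = 749.909333 * pi
V = 2355.91
2355.91 ft^3


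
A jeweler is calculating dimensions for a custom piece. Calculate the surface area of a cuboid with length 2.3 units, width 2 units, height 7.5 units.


Shape: rectangular prism
l = 2.3 units, w = 2 units, h = 7.5 units
Formula: SA = 2(lw + lh + wh)
lw = 4.6, lh = 17.25, wh = 15
lw + lh + wh = 36.85
SA = 2 * 36.85
SA = 73.7
73.7 units^2


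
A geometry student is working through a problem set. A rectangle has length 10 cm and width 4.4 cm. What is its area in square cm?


Shape: rectangle
Length l = 10 cm, Width w = 4.4 cm
Formula: A = l * w
A = 10 * 4.4
A = 44
44 cm^2


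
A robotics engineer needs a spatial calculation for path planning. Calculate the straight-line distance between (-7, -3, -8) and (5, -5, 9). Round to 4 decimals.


3D distance between two points
P1 = (-7, -3, -8), P2 = (5, -5, 9)
Formula: d = sqrt((x2-x1)^2 + (y2-y1)^2 + (z2-z1)^2)
dx = 5 - -7 = 12
dy = -5 - -3 = -2
dz = 9 - -8 = 17
dx^2 + dy^2 + dz^2 = 144 + 4 + 289 = 437
d = sqrt(437)
d = 20.9045
20.9045 units


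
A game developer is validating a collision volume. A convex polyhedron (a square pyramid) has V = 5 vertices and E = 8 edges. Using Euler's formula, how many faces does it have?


Polyhedron: square pyramid
Euler's formula for convex polyhedra: V - E + F = 2
Given: V = 5 vertices and E = 8 edges
Solve for F:
F = 2 + E - V = 2 + 8 - 5 = 5
5 faces


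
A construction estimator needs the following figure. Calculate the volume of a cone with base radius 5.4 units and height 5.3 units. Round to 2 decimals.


Shape: cone
Radius r = 5.4 units, Height h = 5.3 units
Formula: V = (1/3) * pi * r^2 * h
r^2 = 29.16
pi * r^2 * h = pi * 29.16 * 5.3 = 154.548 * pi
V = 154.548 * pi / 3
V = 161.84
161.84 units^3


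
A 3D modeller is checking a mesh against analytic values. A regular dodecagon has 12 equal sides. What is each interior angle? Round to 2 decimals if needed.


Shape: regular dodecagon (12 sides)
Formula: interior angle = (n - 2) * 180 / n
(n - 2) = 10
(n - 2) * 180 = 1800
angle = 1800 / 12
angle = 150
150 degrees


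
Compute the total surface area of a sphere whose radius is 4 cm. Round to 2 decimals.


Shape: sphere
Radius r = 4 cm
Formula: SA = 4 * pi * r^2
r^2 = 16
SA = 4 * pi * 16
SA = 64 * pi
SA = 201.06
201.06 cm^2


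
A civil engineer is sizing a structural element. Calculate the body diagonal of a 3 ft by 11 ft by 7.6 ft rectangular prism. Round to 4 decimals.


Shape: rectangular box (space diagonal)
l = 3 ft, w = 11 ft, h = 7.6 ft
Visualize: the diagonal of the base, then a right triangle with that diagonal and the height.
Formula: d = sqrt(l^2 + w^2 + h^2)
l^2 + w^2 + h^2 = 9 + 121 + 57.76 = 187.76
d = sqrt(187.76)
d = 13.7026
13.7026 ft


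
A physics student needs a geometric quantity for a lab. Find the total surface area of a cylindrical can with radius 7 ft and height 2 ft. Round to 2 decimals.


Shape: closed cylinder
Radius r = 7 ft, Height h = 2 ft
Formula: SA = 2*pi*r^2 + 2*pi*r*h = 2*pi*r*(r + h)
r + h = 9
2 * r * (r + h) = 2 * 7 * 9 = 126
SA = 126 * pi
SA = 395.84
395.84 ft^2


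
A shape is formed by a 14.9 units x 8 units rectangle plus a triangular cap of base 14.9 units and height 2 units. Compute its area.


Composite shape: rectangle + triangle
Rectangle area = 14.9 * 8 = 119.2
Triangle area = 0.5 * 14.9 * 2 = 14.9
Total = 119.2 + 14.9
Total = 134.1
134.1 units^2


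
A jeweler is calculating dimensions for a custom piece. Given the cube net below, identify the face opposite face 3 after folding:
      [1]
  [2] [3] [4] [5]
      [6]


Net: cross layout. Take square 3 as the base (bottom).
Fold the four squares in the horizontal row up around 3: 2 -> left, 4 -> right, 5 wraps to the top.
Fold 1 and 6 up from 3: 1 -> back, 6 -> front.
Opposite pairs are therefore: (1, 6), (2, 4), (3, 5).
Face 3 is opposite face 5.
face 5


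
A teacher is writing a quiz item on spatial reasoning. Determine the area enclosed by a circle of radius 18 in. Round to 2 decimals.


Shape: circle
Radius r = 18 in
Formula: A = pi * r^2
r^2 = 18^2 = 324
A = pi * 324
A = 1017.88
1017.88 in^2


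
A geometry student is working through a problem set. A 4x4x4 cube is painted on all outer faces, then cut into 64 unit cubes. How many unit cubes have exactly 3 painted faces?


Large cube: 4 x 4 x 4, cut into unit cubes.
Cubes with 3 painted faces are at the corners. A cube always has 8 corners.
Count = 8
8 unit cubes


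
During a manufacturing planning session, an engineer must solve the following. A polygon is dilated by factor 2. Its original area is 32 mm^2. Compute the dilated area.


Linear scale factor k = 2
Original area = 32 mm^2
Rule: under a linear scaling by k, areas scale by k^2.
k^2 = 2^2 = 4
New area = 32 * 4
New area = 128
128 mm^2


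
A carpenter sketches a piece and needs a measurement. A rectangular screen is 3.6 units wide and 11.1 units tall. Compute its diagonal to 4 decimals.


Shape: rectangle (diagonal via Pythagoras)
Sides: 3.6 units and 11.1 units
Formula: d = sqrt(l^2 + w^2)
l^2 = 12.96, w^2 = 123.21
l^2 + w^2 = 136.17
d = sqrt(136.17)
d = 11.6692
11.6692 units


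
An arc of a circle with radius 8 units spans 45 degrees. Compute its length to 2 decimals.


Shape: circular arc
Radius r = 8 units, Angle = 45 degrees
Formula: L = (angle/360) * 2 * pi * r
2 * pi * r = 16 * pi
L = (45/360) * 16 * pi
L = 2 * pi
L = 6.28
6.28 units


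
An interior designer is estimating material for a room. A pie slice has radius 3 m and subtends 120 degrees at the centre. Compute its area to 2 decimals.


Shape: circular sector
Radius r = 3 m, Angle = 120 degrees
Formula: A = (angle/360) * pi * r^2
r^2 = 9
Fraction of circle = 120/360
A = (120/360) * pi * 9
A = 3 * pi
A = 9.42
9.42 m^2


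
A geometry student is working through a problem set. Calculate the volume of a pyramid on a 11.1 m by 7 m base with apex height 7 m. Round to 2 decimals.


Shape: rectangular pyramid
Base: 11.1 m x 7 m, Height h = 7 m
Formula: V = (1/3) * base_area * h
base_area = 11.1 * 7 = 77.7
base_area * h = 77.7 * 7 = 543.9
V = 543.9 / 3
V = 181.3
181.3 m^3


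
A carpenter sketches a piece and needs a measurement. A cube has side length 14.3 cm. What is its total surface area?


Shape: cube
Side s = 14.3 cm
A cube has 6 square faces.
Formula: SA = 6 * s^2
s^2 = 204.49
SA = 6 * 204.49
SA = 1226.94
1226.94 cm^2


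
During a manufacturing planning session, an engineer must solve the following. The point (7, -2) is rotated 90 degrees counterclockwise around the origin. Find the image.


Transformation: rotation about the origin
Original point: (7, -2)
Rule for 90 deg counterclockwise: (x, y) -> (-y, x)
Apply: (7, -2) -> (2, 7)
(2, 7)


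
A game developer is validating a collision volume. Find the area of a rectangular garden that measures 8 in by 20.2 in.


Shape: rectangle
Length l = 8 in, Width w = 20.2 in
Formula: A = l * w
A = 8 * 20.2
A = 161.6
161.6 in^2


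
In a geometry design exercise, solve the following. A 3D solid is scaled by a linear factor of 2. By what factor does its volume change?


Linear scale factor k = 2
Rule: under a linear scaling by k, volumes scale by k^3.
k^3 = 2 * 2 * 2
k^3 = 4 * 2
k^3 = 8
Volume scales by a factor of 8.
8 (dimensionless)


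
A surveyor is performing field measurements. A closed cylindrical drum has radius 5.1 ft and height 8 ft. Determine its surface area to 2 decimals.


Shape: closed cylinder
Radius r = 5.1 ft, Height h = 8 ft
Formula: SA = 2*pi*r^2 + 2*pi*r*h = 2*pi*r*(r + h)
r + h = 13.1
2 * r * (r + h) = 2 * 5.1 * 13.1 = 133.62
SA = 133.62 * pi
SA = 419.78
419.78 ft^2


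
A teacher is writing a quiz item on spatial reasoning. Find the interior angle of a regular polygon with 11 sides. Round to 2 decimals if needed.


Shape: regular hendecagon (11 sides)
Formula: interior angle = (n - 2) * 180 / n
(n - 2) = 9
(n - 2) * 180 = 1620
angle = 1620 / 11
angle = 147.27
147.27 degrees


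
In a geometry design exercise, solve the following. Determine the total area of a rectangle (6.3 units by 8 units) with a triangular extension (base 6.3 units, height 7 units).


Composite shape: rectangle + triangle
Rectangle area = 6.3 * 8 = 50.4
Triangle area = 0.5 * 6.3 * 7 = 22.05
Total = 50.4 + 22.05
Total = 72.45
72.45 units^2


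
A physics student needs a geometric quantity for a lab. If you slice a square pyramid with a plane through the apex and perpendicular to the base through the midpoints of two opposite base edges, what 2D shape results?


Solid: square pyramid
Cutting plane: through the apex and perpendicular to the base through the midpoints of two opposite base edges
Visualize the intersection of the plane with the solid's surface.
The boundary of the cut region is a isosceles triangle.
isosceles triangle


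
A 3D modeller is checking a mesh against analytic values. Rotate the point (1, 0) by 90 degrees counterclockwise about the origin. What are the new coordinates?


Transformation: rotation about the origin
Original point: (1, 0)
Rule for 90 deg counterclockwise: (x, y) -> (-y, x)
Apply: (1, 0) -> (0, 1)
(0, 1)


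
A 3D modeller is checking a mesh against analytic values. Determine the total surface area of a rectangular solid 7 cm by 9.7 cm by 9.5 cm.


Shape: rectangular prism
l = 7 cm, w = 9.7 cm, h = 9.5 cm
Formula: SA = 2(lw + lh + wh)
lw = 67.9, lh = 66.5, wh = 92.15
lw + lh + wh = 226.55
SA = 2 * 226.55
SA = 453.1
453.1 cm^2


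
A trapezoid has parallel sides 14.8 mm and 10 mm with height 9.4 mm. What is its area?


Shape: trapezoid
Parallel sides a = 14.8 mm, b = 10 mm; Height h = 9.4 mm
Formula: A = (a + b) * h / 2
a + b = 14.8 + 10 = 24.8
A = 24.8 * 9.4 / 2
A = 233.12 / 2
A = 116.56
116.56 mm^2


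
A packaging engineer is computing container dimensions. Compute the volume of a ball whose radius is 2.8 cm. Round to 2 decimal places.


Shape: sphere
Radius r = 2.8 cm
Formula: V = (4/3) * pi * r^3
r^3 = 21.952
(4/3) * 21.952 = 29.269333
V = 29.269333 * pi
V = 91.95
91.95 cm^3


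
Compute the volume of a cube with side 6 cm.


Shape: cube
Side s = 6 cm
Formula: V = s^3
V = 6 * 6 * 6
V = 36 * 6
V = 216
216 cm^3


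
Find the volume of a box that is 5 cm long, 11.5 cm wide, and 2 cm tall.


Shape: rectangular prism
l = 5 cm, w = 11.5 cm, h = 2 cm
Formula: V = l * w * h
V = 5 * 11.5 * 2
V = 57.5 * 2
V = 115
115 cm^3


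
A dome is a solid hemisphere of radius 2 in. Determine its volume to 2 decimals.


Shape: hemisphere (half of a sphere)
Radius r = 2 in
Formula: V = (1/2) * (4/3) * pi * r^3 = (2/3) * pi * r^3
r^3 = 8
(2/3) * 8 = 5.333333
V = 5.333333 * pi
V = 16.76
16.76 in^3


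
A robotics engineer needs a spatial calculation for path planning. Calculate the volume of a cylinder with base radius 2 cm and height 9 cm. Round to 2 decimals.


Shape: cylinder
Radius r = 2 cm, Height h = 9 cm
Formula: V = pi * r^2 * h
r^2 = 4
V = pi * 4 * 9
V = 36 * pi
V = 113.1
113.1 cm^3


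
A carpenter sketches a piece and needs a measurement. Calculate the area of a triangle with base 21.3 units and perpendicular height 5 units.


Shape: triangle
Base b = 21.3 units, Height h = 5 units
Formula: A = (1/2) * b * h
A = 0.5 * 21.3 * 5
A = 0.5 * 106.5
A = 53.25
53.25 units^2


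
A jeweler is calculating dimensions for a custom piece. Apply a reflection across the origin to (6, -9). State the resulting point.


Transformation: reflection
Original point: (6, -9)
Rule for reflection through the origin: (x, y) -> (-x, -y)
Apply: (6, -9) -> (-6, 9)
(-6, 9)


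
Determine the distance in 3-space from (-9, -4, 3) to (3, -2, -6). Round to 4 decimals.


3D distance between two points
P1 = (-9, -4, 3), P2 = (3, -2, -6)
Formula: d = sqrt((x2-x1)^2 + (y2-y1)^2 + (z2-z1)^2)
dx = 3 - -9 = 12
dy = -2 - -4 = 2
dz = -6 - 3 = -9
dx^2 + dy^2 + dz^2 = 144 + 4 + 81 = 229
d = sqrt(229)
d = 15.1327
15.1327 units


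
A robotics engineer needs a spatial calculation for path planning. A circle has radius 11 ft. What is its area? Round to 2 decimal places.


Shape: circle
Radius r = 11 ft
Formula: A = pi * r^2
r^2 = 11^2 = 121
A = pi * 121
A = 380.13
380.13 ft^2


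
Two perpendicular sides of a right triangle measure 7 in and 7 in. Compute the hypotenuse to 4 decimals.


Shape: right triangle
Legs a = 7 in, b = 7 in
Formula: c = sqrt(a^2 + b^2)
a^2 = 49, b^2 = 49
a^2 + b^2 = 98
c = sqrt(98)
c = 9.8995
9.8995 in


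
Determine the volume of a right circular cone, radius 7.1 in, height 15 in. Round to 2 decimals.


Shape: cone
Radius r = 7.1 in, Height h = 15 in
Formula: V = (1/3) * pi * r^2 * h
r^2 = 50.41
pi * r^2 * h = pi * 50.41 * 15 = 756.15 * pi
V = 756.15 * pi / 3
V = 791.84
791.84 in^3


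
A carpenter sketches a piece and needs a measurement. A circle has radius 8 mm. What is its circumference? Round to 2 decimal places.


Shape: circle
Radius r = 8 mm
Formula: C = 2 * pi * r
C = 2 * pi * 8
C = 16 * pi
C = 50.27
50.27 mm


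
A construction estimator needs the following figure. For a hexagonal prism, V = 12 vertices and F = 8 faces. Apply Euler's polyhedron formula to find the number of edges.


Polyhedron: hexagonal prism
Euler's formula for convex polyhedra: V - E + F = 2
Given: V = 12 vertices and F = 8 faces
Solve for E:
E = V + F - 2 = 12 + 8 - 2 = 18
18 edges


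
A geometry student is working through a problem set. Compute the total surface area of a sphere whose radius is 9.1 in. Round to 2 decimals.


Shape: sphere
Radius r = 9.1 in
Formula: SA = 4 * pi * r^2
r^2 = 82.81
SA = 4 * pi * 82.81
SA = 331.24 * pi
SA = 1040.62
1040.62 in^2


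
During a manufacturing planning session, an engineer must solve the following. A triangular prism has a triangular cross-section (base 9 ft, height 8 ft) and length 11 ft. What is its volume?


Shape: triangular prism
Triangle base = 9 ft, triangle height = 8 ft, prism length L = 11 ft
Formula: V = (1/2 * b * h_tri) * L
Cross-section area = 0.5 * 9 * 8 = 36
V = 36 * 11
V = 396
396 ft^3


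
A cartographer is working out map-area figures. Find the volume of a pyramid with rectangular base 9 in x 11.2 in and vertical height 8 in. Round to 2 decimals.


Shape: rectangular pyramid
Base: 9 in x 11.2 in, Height h = 8 in
Formula: V = (1/3) * base_area * h
base_area = 9 * 11.2 = 100.8
base_area * h = 100.8 * 8 = 806.4
V = 806.4 / 3
V = 268.8
268.8 in^3


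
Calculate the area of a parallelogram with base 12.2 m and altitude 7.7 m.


Shape: parallelogram
Base b = 12.2 m, Height h = 7.7 m
Formula: A = b * h
A = 12.2 * 7.7
A = 93.94
93.94 m^2


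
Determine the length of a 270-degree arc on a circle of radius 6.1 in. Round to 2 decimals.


Shape: circular arc
Radius r = 6.1 in, Angle = 270 degrees
Formula: L = (angle/360) * 2 * pi * r
2 * pi * r = 12.2 * pi
L = (270/360) * 12.2 * pi
L = 9.15 * pi
L = 28.75
28.75 in


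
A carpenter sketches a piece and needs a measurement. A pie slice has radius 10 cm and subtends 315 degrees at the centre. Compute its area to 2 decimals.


Shape: circular sector
Radius r = 10 cm, Angle = 315 degrees
Formula: A = (angle/360) * pi * r^2
r^2 = 100
Fraction of circle = 315/360
A = (315/360) * pi * 100
A = 87.5 * pi
A = 274.89
274.89 cm^2


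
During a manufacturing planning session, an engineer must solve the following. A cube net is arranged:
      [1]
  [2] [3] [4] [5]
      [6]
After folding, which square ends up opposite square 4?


Net: cross layout. Take square 3 as the base (bottom).
Fold the four squares in the horizontal row up around 3: 2 -> left, 4 -> right, 5 wraps to the top.
Fold 1 and 6 up from 3: 1 -> back, 6 -> front.
Opposite pairs are therefore: (1, 6), (2, 4), (3, 5).
Face 4 is opposite face 2.
face 2


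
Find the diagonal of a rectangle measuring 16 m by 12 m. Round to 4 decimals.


Shape: rectangle (diagonal via Pythagoras)
Sides: 16 m and 12 m
Formula: d = sqrt(l^2 + w^2)
l^2 = 256, w^2 = 144
l^2 + w^2 = 400
d = sqrt(400)
d = 20.0
20 m


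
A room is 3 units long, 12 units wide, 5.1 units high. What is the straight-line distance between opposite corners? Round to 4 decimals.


Shape: rectangular box (space diagonal)
l = 3 units, w = 12 units, h = 5.1 units
Visualize: the diagonal of the base, then a right triangle with that diagonal and the height.
Formula: d = sqrt(l^2 + w^2 + h^2)
l^2 + w^2 + h^2 = 9 + 144 + 26.01 = 179.01
d = sqrt(179.01)
d = 13.3795
13.3795 units


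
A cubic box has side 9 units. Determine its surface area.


Shape: cube
Side s = 9 units
A cube has 6 square faces.
Formula: SA = 6 * s^2
s^2 = 81
SA = 6 * 81
SA = 486
486 units^2


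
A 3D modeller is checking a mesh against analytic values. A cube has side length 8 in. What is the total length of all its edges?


Shape: cube
Side s = 8 in
A cube has 12 edges, all equal.
Formula: total edge length = 12 * s
Total = 12 * 8
Total = 96
96 in


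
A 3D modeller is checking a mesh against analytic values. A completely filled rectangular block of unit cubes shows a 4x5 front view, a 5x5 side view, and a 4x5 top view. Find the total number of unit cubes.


Orthographic views of a solid rectangular block:
Front view 4 x 5 -> length = 4, height = 5
Side view 5 x 5 -> width = 5, height = 5 (consistent)
Top view 4 x 5 -> confirms length = 4, width = 5
The block is 4 x 5 x 5.
Total unit cubes = 4 * 5 * 5 = 100
100 unit cubes


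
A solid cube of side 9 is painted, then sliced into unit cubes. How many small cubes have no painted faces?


Large cube: 9 x 9 x 9, cut into unit cubes.
n = 9, so n - 2 = 7
Unpainted cubes form the interior (n - 2)^3 block.
(n - 2)^3 = 7^3 = 343
343 unit cubes


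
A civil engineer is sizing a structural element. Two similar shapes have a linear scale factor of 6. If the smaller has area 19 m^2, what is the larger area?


Linear scale factor k = 6
Original area = 19 m^2
Rule: under a linear scaling by k, areas scale by k^2.
k^2 = 6^2 = 36
New area = 19 * 36
New area = 684
684 m^2


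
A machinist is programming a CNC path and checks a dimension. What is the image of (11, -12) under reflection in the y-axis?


Transformation: reflection
Original point: (11, -12)
Rule for reflection over the y-axis: (x, y) -> (-x, y)
Apply: (11, -12) -> (-11, -12)
(-11, -12)


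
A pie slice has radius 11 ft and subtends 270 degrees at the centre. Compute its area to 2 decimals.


Shape: circular sector
Radius r = 11 ft, Angle = 270 degrees
Formula: A = (angle/360) * pi * r^2
r^2 = 121
Fraction of circle = 270/360
A = (270/360) * pi * 121
A = 90.75 * pi
A = 285.1
285.1 ft^2


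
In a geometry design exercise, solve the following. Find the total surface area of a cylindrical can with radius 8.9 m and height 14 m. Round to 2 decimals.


Shape: closed cylinder
Radius r = 8.9 m, Height h = 14 m
Formula: SA = 2*pi*r^2 + 2*pi*r*h = 2*pi*r*(r + h)
r + h = 22.9
2 * r * (r + h) = 2 * 8.9 * 22.9 = 407.62
SA = 407.62 * pi
SA = 1280.58
1280.58 m^2


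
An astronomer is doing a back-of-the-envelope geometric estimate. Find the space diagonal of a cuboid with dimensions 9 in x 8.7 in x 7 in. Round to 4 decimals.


Shape: rectangular box (space diagonal)
l = 9 in, w = 8.7 in, h = 7 in
Visualize: the diagonal of the base, then a right triangle with that diagonal and the height.
Formula: d = sqrt(l^2 + w^2 + h^2)
l^2 + w^2 + h^2 = 81 + 75.69 + 49 = 205.69
d = sqrt(205.69)
d = 14.3419
14.3419 in


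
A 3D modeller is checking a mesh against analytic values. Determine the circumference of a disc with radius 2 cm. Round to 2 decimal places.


Shape: circle
Radius r = 2 cm
Formula: C = 2 * pi * r
C = 2 * pi * 2
C = 4 * pi
C = 12.57
12.57 cm


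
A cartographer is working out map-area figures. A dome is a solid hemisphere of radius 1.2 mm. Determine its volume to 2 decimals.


Shape: hemisphere (half of a sphere)
Radius r = 1.2 mm
Formula: V = (1/2) * (4/3) * pi * r^3 = (2/3) * pi * r^3
r^3 = 1.728
(2/3) * 1.728 = 1.152
V = 1.152 * pi
V = 3.62
3.62 mm^3


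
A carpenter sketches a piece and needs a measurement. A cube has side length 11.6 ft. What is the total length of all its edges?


Shape: cube
Side s = 11.6 ft
A cube has 12 edges, all equal.
Formula: total edge length = 12 * s
Total = 12 * 11.6
Total = 139.2
139.2 ft


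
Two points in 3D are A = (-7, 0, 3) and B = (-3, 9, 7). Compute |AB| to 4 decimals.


3D distance between two points
P1 = (-7, 0, 3), P2 = (-3, 9, 7)
Formula: d = sqrt((x2-x1)^2 + (y2-y1)^2 + (z2-z1)^2)
dx = -3 - -7 = 4
dy = 9 - 0 = 9
dz = 7 - 3 = 4
dx^2 + dy^2 + dz^2 = 16 + 81 + 16 = 113
d = sqrt(113)
d = 10.6301
10.6301 units


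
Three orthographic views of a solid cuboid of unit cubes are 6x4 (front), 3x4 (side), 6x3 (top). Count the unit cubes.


Orthographic views of a solid rectangular block:
Front view 6 x 4 -> length = 6, height = 4
Side view 3 x 4 -> width = 3, height = 4 (consistent)
Top view 6 x 3 -> confirms length = 6, width = 3
The block is 6 x 3 x 4.
Total unit cubes = 6 * 3 * 4 = 72
72 unit cubes
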